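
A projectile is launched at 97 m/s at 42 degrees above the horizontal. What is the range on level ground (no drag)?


R = v0^2 * sin(2*theta) / g = 97^2 * sin(2*42°) / 9.81 = 953.9 m

953.9 m


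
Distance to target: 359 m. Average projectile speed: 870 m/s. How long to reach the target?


t = d/v = 359/870 = 0.4126 s

0.4126 s


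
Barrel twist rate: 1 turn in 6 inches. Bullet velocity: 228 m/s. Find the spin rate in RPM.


twist_m = 6*0.0254 = 0.1524 m
spin = v/twist = 228/0.1524 = 1496.063 rev/s
RPM = spin*60 = 1496.063*60 ≈ 89764 RPM

89764 RPM


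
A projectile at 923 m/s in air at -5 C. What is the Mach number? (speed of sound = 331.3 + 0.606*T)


a = 331.3 + 0.606*(-5) = 328.27 m/s
M = v/a = 923/328.27 = 2.812

2.812


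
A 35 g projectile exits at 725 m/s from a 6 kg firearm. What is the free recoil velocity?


v_recoil = m_p * v_p / m_gun = 0.035 * 725 / 6 = 4.229 m/s

4.229 m/s


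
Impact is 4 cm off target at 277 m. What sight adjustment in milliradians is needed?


1 mrad subtends 1 cm per 10 m of range, so adj = error_cm / (dist_m / 10) = 4 / (277/10) = 0.1444 mrad

0.1444 mrad


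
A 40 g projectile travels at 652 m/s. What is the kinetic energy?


E = 0.5*m*v^2 = 0.5*0.04*652^2 = 8502 J

8502 J


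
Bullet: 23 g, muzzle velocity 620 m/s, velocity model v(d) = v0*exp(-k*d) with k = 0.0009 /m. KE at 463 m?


v = v0*exp(-k*d) = 620*exp(-0.0009*463) = 408.716 m/s
E = 0.5*m*v^2 = 0.5*0.023*408.716^2 = 1921 J

1921 J


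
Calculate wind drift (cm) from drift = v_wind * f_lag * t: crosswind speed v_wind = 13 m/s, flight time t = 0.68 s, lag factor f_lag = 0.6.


drift = v_wind * lag * t = 13 * 0.6 * 0.68 = 5.304 m ≈ 530.4 cm

530.4 cm


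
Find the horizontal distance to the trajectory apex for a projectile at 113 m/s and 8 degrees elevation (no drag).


R = v0^2*sin(2*theta)/g = 113^2*sin(2*8°)/9.81 = 358.778 m
apex_dist = R/2 = 358.778/2 = 179.4 m

179.4 m


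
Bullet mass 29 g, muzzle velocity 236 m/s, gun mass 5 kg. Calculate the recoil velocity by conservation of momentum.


v_recoil = m_p * v_p / m_gun = 0.029 * 236 / 5 = 1.369 m/s

1.369 m/s


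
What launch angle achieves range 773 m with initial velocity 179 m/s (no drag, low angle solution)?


sin(2*theta) = R*g/v0^2 = 773*9.81/179^2 = 0.23667, theta = arcsin(0.23667)/2 = 6.845°

6.845 degrees


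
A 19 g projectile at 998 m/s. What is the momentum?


p = m*v = 0.019*998 = 18.96 kg·m/s

18.96 kg·m/s


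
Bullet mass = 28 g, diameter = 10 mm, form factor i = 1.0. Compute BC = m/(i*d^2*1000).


BC = m/(i*d^2*1000) = 28/(1.0 * 10^2 * 1000) = 0.00028

0.00028


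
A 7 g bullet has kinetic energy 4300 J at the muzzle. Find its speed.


v = sqrt(2*E/m) = sqrt(2*4300/0.007) = 1108 m/s

1108 m/s


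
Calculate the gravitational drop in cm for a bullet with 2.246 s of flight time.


drop = 0.5*g*t^2 = 0.5*9.81*2.246^2 = 24.7434 m ≈ 2474 cm

2474 cm


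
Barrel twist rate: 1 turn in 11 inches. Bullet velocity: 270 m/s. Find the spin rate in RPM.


twist_m = 11*0.0254 = 0.2794 m
spin = v/twist = 270/0.2794 = 966.3565 rev/s
RPM = spin*60 = 966.3565*60 ≈ 57981 RPM

57981 RPM


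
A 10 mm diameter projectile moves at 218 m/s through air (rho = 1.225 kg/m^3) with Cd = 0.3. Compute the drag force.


A = pi*(d/2)^2 = pi*(10/2000)^2 = 7.85398e-05 m^2
Fd = 0.5*Cd*rho*A*v^2 = 0.5*0.3*1.225*7.85398e-05*218^2 = 0.6859 N

0.6859 N


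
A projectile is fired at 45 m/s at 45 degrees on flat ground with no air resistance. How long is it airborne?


T = 2*v0*sin(theta)/g = 2*45*sin(45°)/9.81 = 6.487 s

6.487 s


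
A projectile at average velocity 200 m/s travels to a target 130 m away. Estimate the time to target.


t = d/v = 130/200 = 0.65 s

0.65 s


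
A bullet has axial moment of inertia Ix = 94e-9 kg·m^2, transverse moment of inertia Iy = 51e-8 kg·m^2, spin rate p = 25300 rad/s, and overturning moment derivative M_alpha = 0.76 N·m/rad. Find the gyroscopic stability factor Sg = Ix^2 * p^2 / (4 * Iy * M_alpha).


Sg = Ix^2 * p^2 / (4 * Iy * M_alpha) = (94e-9)^2 * 25300^2 / (4 * 51e-8 * 0.76) = 3.648

3.648


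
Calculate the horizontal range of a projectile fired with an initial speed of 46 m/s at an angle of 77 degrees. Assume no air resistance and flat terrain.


R = v0^2 * sin(2*theta) / g = 46^2 * sin(2*77°) / 9.81 = 94.56 m

94.56 m


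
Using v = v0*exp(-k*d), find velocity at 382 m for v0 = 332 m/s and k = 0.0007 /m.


v = v0*exp(-k*d) = 332*exp(-0.0007*382) = 254.1 m/s

254.1 m/s


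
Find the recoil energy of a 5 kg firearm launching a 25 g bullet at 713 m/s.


v_r = m_p*v_p/m_gun = 0.025*713/5 = 3.565 m/s, E_r = 0.5*m_gun*v_r^2 = 0.5*5*3.565^2 = 31.77 J

31.77 J


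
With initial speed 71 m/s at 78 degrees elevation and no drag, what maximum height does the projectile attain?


H = (v0*sin(theta))^2 / (2g) = (71*sin(78°))^2 / (2*9.81) = 245.8 m

245.8 m


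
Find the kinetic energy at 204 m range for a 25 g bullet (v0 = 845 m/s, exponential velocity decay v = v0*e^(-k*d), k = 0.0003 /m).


v = v0*exp(-k*d) = 845*exp(-0.0003*204) = 794.837 m/s
E = 0.5*m*v^2 = 0.5*0.025*794.837^2 = 7897 J

7897 J


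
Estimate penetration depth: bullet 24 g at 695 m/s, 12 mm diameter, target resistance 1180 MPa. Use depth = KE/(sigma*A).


A = pi*(d/2)^2 = pi*(12/2)^2 = 113.097 mm^2
E = 0.5*m*v^2 = 0.5*0.024*695^2 = 5796.3 J
depth = E/(sigma*A) = 5796.3 J / (1180 MPa * 113.097 mm^2) = 5796.3/(1180 * 113.097) m = 0.0434327 m ≈ 43.43 mm

43.43 mm


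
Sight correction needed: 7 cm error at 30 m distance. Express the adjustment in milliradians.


1 mrad subtends 1 cm per 10 m of range, so adj = error_cm / (dist_m / 10) = 7 / (30/10) = 2.333 mrad

2.333 mrad


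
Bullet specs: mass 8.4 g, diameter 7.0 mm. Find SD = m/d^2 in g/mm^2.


SD = m/d^2 = 8.4/7.0^2 = 0.1714 g/mm^2

0.1714 g/mm^2


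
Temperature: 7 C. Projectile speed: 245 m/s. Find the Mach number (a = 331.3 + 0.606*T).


a = 331.3 + 0.606*(7) = 335.542 m/s
M = v/a = 245/335.542 = 0.7302

0.7302


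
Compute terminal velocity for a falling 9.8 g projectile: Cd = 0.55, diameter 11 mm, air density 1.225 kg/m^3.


A = pi*(d/2)^2 = pi*(11/2000)^2 = 9.50332e-05 m^2
vt = sqrt(2mg/(Cd*rho*A)) = sqrt(2*0.0098*9.81/(0.55 * 1.225 * 9.50332e-05)) = 54.8 m/s

54.8 m/s


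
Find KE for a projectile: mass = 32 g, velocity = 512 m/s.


E = 0.5*m*v^2 = 0.5*0.032*512^2 = 4194 J

4194 J


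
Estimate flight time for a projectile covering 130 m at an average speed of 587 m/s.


t = d/v = 130/587 = 0.2215 s

0.2215 s


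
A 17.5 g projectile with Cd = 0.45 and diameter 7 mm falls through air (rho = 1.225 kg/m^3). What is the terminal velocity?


A = pi*(d/2)^2 = pi*(7/2000)^2 = 3.84845e-05 m^2
vt = sqrt(2mg/(Cd*rho*A)) = sqrt(2*0.0175*9.81/(0.45 * 1.225 * 3.84845e-05)) = 127.2 m/s

127.2 m/s


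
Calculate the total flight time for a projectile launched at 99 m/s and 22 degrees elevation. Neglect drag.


T = 2*v0*sin(theta)/g = 2*99*sin(22°)/9.81 = 7.561 s

7.561 s


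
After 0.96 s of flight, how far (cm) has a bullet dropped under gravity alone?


drop = 0.5*g*t^2 = 0.5*9.81*0.96^2 = 4.52045 m ≈ 452 cm

452 cm


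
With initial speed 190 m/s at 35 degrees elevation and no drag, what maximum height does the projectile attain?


H = (v0*sin(theta))^2 / (2g) = (190*sin(35°))^2 / (2*9.81) = 605.3 m

605.3 m


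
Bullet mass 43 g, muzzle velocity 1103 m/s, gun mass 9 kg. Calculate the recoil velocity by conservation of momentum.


v_recoil = m_p * v_p / m_gun = 0.043 * 1103 / 9 = 5.27 m/s

5.27 m/s


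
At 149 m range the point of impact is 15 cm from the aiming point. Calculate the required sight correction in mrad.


1 mrad subtends 1 cm per 10 m of range, so adj = error_cm / (dist_m / 10) = 15 / (149/10) = 1.007 mrad

1.007 mrad


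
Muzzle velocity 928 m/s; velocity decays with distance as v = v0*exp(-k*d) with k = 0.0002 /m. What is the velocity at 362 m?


v = v0*exp(-k*d) = 928*exp(-0.0002*362) = 863.2 m/s

863.2 m/s


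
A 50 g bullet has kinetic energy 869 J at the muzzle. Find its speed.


v = sqrt(2*E/m) = sqrt(2*869/0.05) = 186.4 m/s

186.4 m/s


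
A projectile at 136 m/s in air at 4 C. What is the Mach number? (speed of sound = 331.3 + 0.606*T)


a = 331.3 + 0.606*(4) = 333.724 m/s
M = v/a = 136/333.724 = 0.4075

0.4075


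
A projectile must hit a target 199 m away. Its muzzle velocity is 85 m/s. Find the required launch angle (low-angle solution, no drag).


sin(2*theta) = R*g/v0^2 = 199*9.81/85^2 = 0.270199, theta = arcsin(0.270199)/2 = 7.838°

7.838 degrees


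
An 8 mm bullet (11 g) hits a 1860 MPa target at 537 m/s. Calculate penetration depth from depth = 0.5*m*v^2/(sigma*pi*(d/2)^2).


A = pi*(d/2)^2 = pi*(8/2)^2 = 50.2655 mm^2
E = 0.5*m*v^2 = 0.5*0.011*537^2 = 1586.03 J
depth = E/(sigma*A) = 1586.03 J / (1860 MPa * 50.2655 mm^2) = 1586.03/(1860 * 50.2655) m = 0.016964 m ≈ 16.96 mm

16.96 mm


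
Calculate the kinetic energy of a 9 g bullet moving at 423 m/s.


E = 0.5*m*v^2 = 0.5*0.009*423^2 = 805.2 J

805.2 J


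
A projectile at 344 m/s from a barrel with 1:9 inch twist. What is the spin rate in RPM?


twist_m = 9*0.0254 = 0.2286 m
spin = v/twist = 344/0.2286 = 1504.812 rev/s
RPM = spin*60 = 1504.812*60 ≈ 90289 RPM

90289 RPM


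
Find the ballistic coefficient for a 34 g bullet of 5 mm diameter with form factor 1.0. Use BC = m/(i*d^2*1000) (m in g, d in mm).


BC = m/(i*d^2*1000) = 34/(1.0 * 5^2 * 1000) = 0.00136

0.00136


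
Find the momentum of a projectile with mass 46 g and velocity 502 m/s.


p = m*v = 0.046*502 = 23.09 kg·m/s

23.09 kg·m/s


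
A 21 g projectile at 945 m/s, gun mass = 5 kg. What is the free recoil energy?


v_r = m_p*v_p/m_gun = 0.021*945/5 = 3.969 m/s, E_r = 0.5*m_gun*v_r^2 = 0.5*5*3.969^2 = 39.38 J

39.38 J


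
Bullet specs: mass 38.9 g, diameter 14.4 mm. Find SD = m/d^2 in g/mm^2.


SD = m/d^2 = 38.9/14.4^2 = 0.1876 g/mm^2

0.1876 g/mm^2


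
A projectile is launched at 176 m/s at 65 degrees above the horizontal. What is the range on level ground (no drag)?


R = v0^2 * sin(2*theta) / g = 176^2 * sin(2*65°) / 9.81 = 2419 m

2419 m


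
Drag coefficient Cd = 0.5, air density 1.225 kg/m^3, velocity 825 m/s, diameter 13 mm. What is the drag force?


A = pi*(d/2)^2 = pi*(13/2000)^2 = 1.32732e-04 m^2
Fd = 0.5*Cd*rho*A*v^2 = 0.5*0.5*1.225*1.32732e-04*825^2 = 27.67 N

27.67 N


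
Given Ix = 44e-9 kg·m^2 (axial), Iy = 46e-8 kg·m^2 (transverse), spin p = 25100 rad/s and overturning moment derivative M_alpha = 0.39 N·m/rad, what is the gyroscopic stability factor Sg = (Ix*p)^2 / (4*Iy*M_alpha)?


Sg = Ix^2 * p^2 / (4 * Iy * M_alpha) = (44e-9)^2 * 25100^2 / (4 * 46e-8 * 0.39) = 1.7

1.7


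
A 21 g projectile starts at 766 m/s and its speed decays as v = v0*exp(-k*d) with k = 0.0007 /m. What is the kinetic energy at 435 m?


v = v0*exp(-k*d) = 766*exp(-0.0007*435) = 564.919 m/s
E = 0.5*m*v^2 = 0.5*0.021*564.919^2 = 3351 J

3351 J


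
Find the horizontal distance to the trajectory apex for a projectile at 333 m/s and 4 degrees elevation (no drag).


R = v0^2*sin(2*theta)/g = 333^2*sin(2*4°)/9.81 = 1573.17 m
apex_dist = R/2 = 1573.17/2 = 786.6 m

786.6 m


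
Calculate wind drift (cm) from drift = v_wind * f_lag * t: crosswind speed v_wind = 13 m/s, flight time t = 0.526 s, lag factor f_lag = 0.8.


drift = v_wind * lag * t = 13 * 0.8 * 0.526 = 5.4704 m ≈ 547 cm

547 cm


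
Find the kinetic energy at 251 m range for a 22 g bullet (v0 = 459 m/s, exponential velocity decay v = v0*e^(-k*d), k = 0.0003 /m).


v = v0*exp(-k*d) = 459*exp(-0.0003*251) = 425.707 m/s
E = 0.5*m*v^2 = 0.5*0.022*425.707^2 = 1993 J

1993 J


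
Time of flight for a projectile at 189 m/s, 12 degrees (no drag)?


T = 2*v0*sin(theta)/g = 2*189*sin(12°)/9.81 = 8.011 s

8.011 s


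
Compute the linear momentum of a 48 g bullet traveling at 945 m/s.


p = m*v = 0.048*945 = 45.36 kg·m/s

45.36 kg·m/s


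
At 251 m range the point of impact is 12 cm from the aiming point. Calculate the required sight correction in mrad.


1 mrad subtends 1 cm per 10 m of range, so adj = error_cm / (dist_m / 10) = 12 / (251/10) = 0.4781 mrad

0.4781 mrad


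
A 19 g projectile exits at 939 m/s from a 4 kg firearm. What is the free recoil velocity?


v_recoil = m_p * v_p / m_gun = 0.019 * 939 / 4 = 4.46 m/s

4.46 m/s


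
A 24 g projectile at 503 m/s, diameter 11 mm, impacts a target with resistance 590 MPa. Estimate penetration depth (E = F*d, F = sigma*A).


A = pi*(d/2)^2 = pi*(11/2)^2 = 95.0332 mm^2
E = 0.5*m*v^2 = 0.5*0.024*503^2 = 3036.11 J
depth = E/(sigma*A) = 3036.11 J / (590 MPa * 95.0332 mm^2) = 3036.11/(590 * 95.0332) m = 0.0541489 m ≈ 54.15 mm

54.15 mm


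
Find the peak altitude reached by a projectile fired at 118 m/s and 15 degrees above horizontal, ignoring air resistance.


H = (v0*sin(theta))^2 / (2g) = (118*sin(15°))^2 / (2*9.81) = 47.54 m

47.54 m


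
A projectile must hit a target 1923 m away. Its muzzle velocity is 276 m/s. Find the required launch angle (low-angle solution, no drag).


sin(2*theta) = R*g/v0^2 = 1923*9.81/276^2 = 0.247645, theta = arcsin(0.247645)/2 = 7.169°

7.169 degrees


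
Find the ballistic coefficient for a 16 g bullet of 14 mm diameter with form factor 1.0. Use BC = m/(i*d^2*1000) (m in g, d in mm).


BC = m/(i*d^2*1000) = 16/(1.0 * 14^2 * 1000) = 8.163e-05

8.163e-05


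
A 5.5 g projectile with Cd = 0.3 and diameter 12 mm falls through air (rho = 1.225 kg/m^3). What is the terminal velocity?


A = pi*(d/2)^2 = pi*(12/2000)^2 = 1.13097e-04 m^2
vt = sqrt(2mg/(Cd*rho*A)) = sqrt(2*0.0055*9.81/(0.3 * 1.225 * 1.13097e-04)) = 50.95 m/s

50.95 m/s


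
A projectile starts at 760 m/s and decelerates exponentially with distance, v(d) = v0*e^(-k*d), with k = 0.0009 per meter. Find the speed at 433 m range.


v = v0*exp(-k*d) = 760*exp(-0.0009*433) = 514.7 m/s

514.7 m/s


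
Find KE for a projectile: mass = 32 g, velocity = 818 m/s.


E = 0.5*m*v^2 = 0.5*0.032*818^2 = 10706 J

10706 J


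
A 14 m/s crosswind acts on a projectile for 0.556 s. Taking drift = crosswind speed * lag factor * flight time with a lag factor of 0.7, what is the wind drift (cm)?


drift = v_wind * lag * t = 14 * 0.7 * 0.556 = 5.4488 m ≈ 544.9 cm

544.9 cm


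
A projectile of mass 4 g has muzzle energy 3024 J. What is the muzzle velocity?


v = sqrt(2*E/m) = sqrt(2*3024/0.004) = 1230 m/s

1230 m/s


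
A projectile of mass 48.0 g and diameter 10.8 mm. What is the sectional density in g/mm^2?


SD = m/d^2 = 48.0/10.8^2 = 0.4115 g/mm^2

0.4115 g/mm^2


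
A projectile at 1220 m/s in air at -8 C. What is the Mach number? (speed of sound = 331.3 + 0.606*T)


a = 331.3 + 0.606*(-8) = 326.452 m/s
M = v/a = 1220/326.452 = 3.737

3.737


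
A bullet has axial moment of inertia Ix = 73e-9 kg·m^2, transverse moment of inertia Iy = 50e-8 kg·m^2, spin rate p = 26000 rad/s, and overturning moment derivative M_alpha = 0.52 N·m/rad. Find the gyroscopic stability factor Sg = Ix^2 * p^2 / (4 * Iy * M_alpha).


Sg = Ix^2 * p^2 / (4 * Iy * M_alpha) = (73e-9)^2 * 26000^2 / (4 * 50e-8 * 0.52) = 3.464

3.464


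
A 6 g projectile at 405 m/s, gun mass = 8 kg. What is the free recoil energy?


v_r = m_p*v_p/m_gun = 0.006*405/8 = 0.30375 m/s, E_r = 0.5*m_gun*v_r^2 = 0.5*8*0.30375^2 = 0.3691 J

0.3691 J


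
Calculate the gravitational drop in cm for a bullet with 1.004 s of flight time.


drop = 0.5*g*t^2 = 0.5*9.81*1.004^2 = 4.94432 m ≈ 494.4 cm

494.4 cm


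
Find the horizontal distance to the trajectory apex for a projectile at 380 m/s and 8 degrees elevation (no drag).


R = v0^2*sin(2*theta)/g = 380^2*sin(2*8°)/9.81 = 4057.29 m
apex_dist = R/2 = 4057.29/2 = 2029 m

2029 m


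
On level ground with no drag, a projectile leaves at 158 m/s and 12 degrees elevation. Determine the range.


R = v0^2 * sin(2*theta) / g = 158^2 * sin(2*12°) / 9.81 = 1035 m

1035 m


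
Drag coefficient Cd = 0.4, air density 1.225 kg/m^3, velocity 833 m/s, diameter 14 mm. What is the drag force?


A = pi*(d/2)^2 = pi*(14/2000)^2 = 1.53938e-04 m^2
Fd = 0.5*Cd*rho*A*v^2 = 0.5*0.4*1.225*1.53938e-04*833^2 = 26.17 N

26.17 N


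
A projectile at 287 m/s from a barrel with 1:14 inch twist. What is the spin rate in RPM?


twist_m = 14*0.0254 = 0.3556 m
spin = v/twist = 287/0.3556 = 807.0866 rev/s
RPM = spin*60 = 807.0866*60 ≈ 48425 RPM

48425 RPM


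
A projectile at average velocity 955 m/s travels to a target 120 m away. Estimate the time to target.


t = d/v = 120/955 = 0.1257 s

0.1257 s


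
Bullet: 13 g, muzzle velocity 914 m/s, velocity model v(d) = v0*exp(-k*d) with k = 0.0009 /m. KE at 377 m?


v = v0*exp(-k*d) = 914*exp(-0.0009*377) = 651.014 m/s
E = 0.5*m*v^2 = 0.5*0.013*651.014^2 = 2755 J

2755 J


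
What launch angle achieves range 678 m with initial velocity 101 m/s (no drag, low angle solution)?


sin(2*theta) = R*g/v0^2 = 678*9.81/101^2 = 0.652013, theta = arcsin(0.652013)/2 = 20.35°

20.35 degrees


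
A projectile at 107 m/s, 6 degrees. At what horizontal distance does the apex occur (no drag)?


R = v0^2*sin(2*theta)/g = 107^2*sin(2*6°)/9.81 = 242.648 m
apex_dist = R/2 = 242.648/2 = 121.3 m

121.3 m


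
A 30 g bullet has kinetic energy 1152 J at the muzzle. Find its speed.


v = sqrt(2*E/m) = sqrt(2*1152/0.03) = 277.1 m/s

277.1 m/s


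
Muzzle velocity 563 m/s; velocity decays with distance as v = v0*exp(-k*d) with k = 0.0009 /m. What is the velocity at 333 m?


v = v0*exp(-k*d) = 563*exp(-0.0009*333) = 417.2 m/s

417.2 m/s


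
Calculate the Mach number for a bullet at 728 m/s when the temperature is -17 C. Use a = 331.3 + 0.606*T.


a = 331.3 + 0.606*(-17) = 320.998 m/s
M = v/a = 728/320.998 = 2.268

2.268


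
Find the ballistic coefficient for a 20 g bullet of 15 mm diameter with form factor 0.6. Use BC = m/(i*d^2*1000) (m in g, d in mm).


BC = m/(i*d^2*1000) = 20/(0.6 * 15^2 * 1000) = 0.0001481

0.0001481


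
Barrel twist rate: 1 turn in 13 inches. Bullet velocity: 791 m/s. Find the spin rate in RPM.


twist_m = 13*0.0254 = 0.3302 m
spin = v/twist = 791/0.3302 = 2395.518 rev/s
RPM = spin*60 = 2395.518*60 ≈ 143731 RPM

143731 RPM


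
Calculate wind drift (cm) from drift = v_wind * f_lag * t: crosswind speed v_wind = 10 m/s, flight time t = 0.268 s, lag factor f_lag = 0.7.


drift = v_wind * lag * t = 10 * 0.7 * 0.268 = 1.876 m ≈ 187.6 cm

187.6 cm


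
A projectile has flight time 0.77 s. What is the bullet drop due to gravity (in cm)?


drop = 0.5*g*t^2 = 0.5*9.81*0.77^2 = 2.90817 m ≈ 290.8 cm

290.8 cm


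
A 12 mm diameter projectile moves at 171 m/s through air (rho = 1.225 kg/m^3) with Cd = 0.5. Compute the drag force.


A = pi*(d/2)^2 = pi*(12/2000)^2 = 1.13097e-04 m^2
Fd = 0.5*Cd*rho*A*v^2 = 0.5*0.5*1.225*1.13097e-04*171^2 = 1.013 N

1.013 N


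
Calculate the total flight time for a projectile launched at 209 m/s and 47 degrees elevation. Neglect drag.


T = 2*v0*sin(theta)/g = 2*209*sin(47°)/9.81 = 31.16 s

31.16 s


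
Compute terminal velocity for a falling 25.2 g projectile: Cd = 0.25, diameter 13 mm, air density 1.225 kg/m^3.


A = pi*(d/2)^2 = pi*(13/2000)^2 = 1.32732e-04 m^2
vt = sqrt(2mg/(Cd*rho*A)) = sqrt(2*0.0252*9.81/(0.25 * 1.225 * 1.32732e-04)) = 110.3 m/s

110.3 m/s


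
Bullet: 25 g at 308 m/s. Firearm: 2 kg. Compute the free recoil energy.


v_r = m_p*v_p/m_gun = 0.025*308/2 = 3.85 m/s, E_r = 0.5*m_gun*v_r^2 = 0.5*2*3.85^2 = 14.82 J

14.82 J


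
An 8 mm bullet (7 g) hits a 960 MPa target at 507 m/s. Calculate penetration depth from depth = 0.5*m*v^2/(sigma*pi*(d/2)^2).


A = pi*(d/2)^2 = pi*(8/2)^2 = 50.2655 mm^2
E = 0.5*m*v^2 = 0.5*0.007*507^2 = 899.672 J
depth = E/(sigma*A) = 899.672 J / (960 MPa * 50.2655 mm^2) = 899.672/(960 * 50.2655) m = 0.0186442 m ≈ 18.64 mm

18.64 mm


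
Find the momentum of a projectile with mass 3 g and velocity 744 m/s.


p = m*v = 0.003*744 = 2.232 kg·m/s

2.232 kg·m/s


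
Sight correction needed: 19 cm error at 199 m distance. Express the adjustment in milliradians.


1 mrad subtends 1 cm per 10 m of range, so adj = error_cm / (dist_m / 10) = 19 / (199/10) = 0.9548 mrad

0.9548 mrad


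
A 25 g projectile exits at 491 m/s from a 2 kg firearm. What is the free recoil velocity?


v_recoil = m_p * v_p / m_gun = 0.025 * 491 / 2 = 6.138 m/s

6.138 m/s


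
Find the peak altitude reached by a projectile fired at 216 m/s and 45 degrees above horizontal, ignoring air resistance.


H = (v0*sin(theta))^2 / (2g) = (216*sin(45°))^2 / (2*9.81) = 1189 m

1189 m


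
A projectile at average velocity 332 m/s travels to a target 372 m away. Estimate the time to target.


t = d/v = 372/332 = 1.12 s

1.12 s


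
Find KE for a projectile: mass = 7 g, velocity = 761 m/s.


E = 0.5*m*v^2 = 0.5*0.007*761^2 = 2027 J

2027 J


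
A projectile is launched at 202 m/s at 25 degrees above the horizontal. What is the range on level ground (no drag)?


R = v0^2 * sin(2*theta) / g = 202^2 * sin(2*25°) / 9.81 = 3186 m

3186 m


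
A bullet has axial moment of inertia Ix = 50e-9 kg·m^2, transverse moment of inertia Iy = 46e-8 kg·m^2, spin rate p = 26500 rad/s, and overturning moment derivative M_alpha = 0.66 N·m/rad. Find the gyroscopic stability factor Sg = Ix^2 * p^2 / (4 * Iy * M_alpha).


Sg = Ix^2 * p^2 / (4 * Iy * M_alpha) = (50e-9)^2 * 26500^2 / (4 * 46e-8 * 0.66) = 1.446

1.446


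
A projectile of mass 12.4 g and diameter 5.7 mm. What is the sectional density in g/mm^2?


SD = m/d^2 = 12.4/5.7^2 = 0.3817 g/mm^2

0.3817 g/mm^2


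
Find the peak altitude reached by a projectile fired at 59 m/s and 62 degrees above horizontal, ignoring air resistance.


H = (v0*sin(theta))^2 / (2g) = (59*sin(62°))^2 / (2*9.81) = 138.3 m

138.3 m


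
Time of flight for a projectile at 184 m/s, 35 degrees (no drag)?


T = 2*v0*sin(theta)/g = 2*184*sin(35°)/9.81 = 21.52 s

21.52 s


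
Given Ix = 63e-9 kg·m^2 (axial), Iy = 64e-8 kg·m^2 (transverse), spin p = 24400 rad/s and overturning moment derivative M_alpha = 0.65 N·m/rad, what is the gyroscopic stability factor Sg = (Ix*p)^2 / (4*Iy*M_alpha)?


Sg = Ix^2 * p^2 / (4 * Iy * M_alpha) = (63e-9)^2 * 24400^2 / (4 * 64e-8 * 0.65) = 1.42

1.42


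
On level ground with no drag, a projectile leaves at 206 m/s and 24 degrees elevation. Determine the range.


R = v0^2 * sin(2*theta) / g = 206^2 * sin(2*24°) / 9.81 = 3215 m

3215 m


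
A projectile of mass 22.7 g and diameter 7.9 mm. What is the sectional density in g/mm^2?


SD = m/d^2 = 22.7/7.9^2 = 0.3637 g/mm^2

0.3637 g/mm^2


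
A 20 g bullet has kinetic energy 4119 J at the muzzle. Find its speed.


v = sqrt(2*E/m) = sqrt(2*4119/0.02) = 641.8 m/s

641.8 m/s


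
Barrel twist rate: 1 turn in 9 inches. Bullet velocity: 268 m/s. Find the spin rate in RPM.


twist_m = 9*0.0254 = 0.2286 m
spin = v/twist = 268/0.2286 = 1172.353 rev/s
RPM = spin*60 = 1172.353*60 ≈ 70341 RPM

70341 RPM


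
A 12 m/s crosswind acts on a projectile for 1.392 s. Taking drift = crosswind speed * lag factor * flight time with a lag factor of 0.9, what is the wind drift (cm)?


drift = v_wind * lag * t = 12 * 0.9 * 1.392 = 15.0336 m ≈ 1503 cm

1503 cm


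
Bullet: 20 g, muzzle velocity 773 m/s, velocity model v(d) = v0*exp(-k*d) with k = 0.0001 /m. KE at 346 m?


v = v0*exp(-k*d) = 773*exp(-0.0001*346) = 746.712 m/s
E = 0.5*m*v^2 = 0.5*0.02*746.712^2 = 5576 J

5576 J


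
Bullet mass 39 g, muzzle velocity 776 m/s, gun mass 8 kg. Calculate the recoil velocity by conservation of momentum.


v_recoil = m_p * v_p / m_gun = 0.039 * 776 / 8 = 3.783 m/s

3.783 m/s


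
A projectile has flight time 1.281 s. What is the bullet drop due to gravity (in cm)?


drop = 0.5*g*t^2 = 0.5*9.81*1.281^2 = 8.04891 m ≈ 804.9 cm

804.9 cm


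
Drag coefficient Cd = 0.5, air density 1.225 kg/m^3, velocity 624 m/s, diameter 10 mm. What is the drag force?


A = pi*(d/2)^2 = pi*(10/2000)^2 = 7.85398e-05 m^2
Fd = 0.5*Cd*rho*A*v^2 = 0.5*0.5*1.225*7.85398e-05*624^2 = 9.366 N

9.366 N


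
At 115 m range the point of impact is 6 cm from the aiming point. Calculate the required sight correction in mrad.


1 mrad subtends 1 cm per 10 m of range, so adj = error_cm / (dist_m / 10) = 6 / (115/10) = 0.5217 mrad

0.5217 mrad


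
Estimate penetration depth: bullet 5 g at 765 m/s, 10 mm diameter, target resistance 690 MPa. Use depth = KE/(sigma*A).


A = pi*(d/2)^2 = pi*(10/2)^2 = 78.5398 mm^2
E = 0.5*m*v^2 = 0.5*0.005*765^2 = 1463.06 J
depth = E/(sigma*A) = 1463.06 J / (690 MPa * 78.5398 mm^2) = 1463.06/(690 * 78.5398) m = 0.0269975 m ≈ 27 mm

27 mm


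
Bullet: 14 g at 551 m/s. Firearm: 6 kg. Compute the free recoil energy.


v_r = m_p*v_p/m_gun = 0.014*551/6 = 1.28567 m/s, E_r = 0.5*m_gun*v_r^2 = 0.5*6*1.28567^2 = 4.959 J

4.959 J


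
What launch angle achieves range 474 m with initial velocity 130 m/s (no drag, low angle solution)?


sin(2*theta) = R*g/v0^2 = 474*9.81/130^2 = 0.275144, theta = arcsin(0.275144)/2 = 7.985°

7.985 degrees


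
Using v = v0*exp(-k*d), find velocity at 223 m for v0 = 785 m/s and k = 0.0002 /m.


v = v0*exp(-k*d) = 785*exp(-0.0002*223) = 750.8 m/s

750.8 m/s


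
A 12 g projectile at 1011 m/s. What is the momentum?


p = m*v = 0.012*1011 = 12.13 kg·m/s

12.13 kg·m/s


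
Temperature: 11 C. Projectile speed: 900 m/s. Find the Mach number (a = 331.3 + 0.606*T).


a = 331.3 + 0.606*(11) = 337.966 m/s
M = v/a = 900/337.966 = 2.663

2.663


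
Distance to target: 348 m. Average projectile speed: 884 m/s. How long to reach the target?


t = d/v = 348/884 = 0.3937 s

0.3937 s


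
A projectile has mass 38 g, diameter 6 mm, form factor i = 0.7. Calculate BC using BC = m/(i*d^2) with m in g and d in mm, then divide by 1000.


BC = m/(i*d^2*1000) = 38/(0.7 * 6^2 * 1000) = 0.001508

0.001508


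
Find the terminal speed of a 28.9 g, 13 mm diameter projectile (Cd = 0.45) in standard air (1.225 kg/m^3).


A = pi*(d/2)^2 = pi*(13/2000)^2 = 1.32732e-04 m^2
vt = sqrt(2mg/(Cd*rho*A)) = sqrt(2*0.0289*9.81/(0.45 * 1.225 * 1.32732e-04)) = 88.03 m/s

88.03 m/s


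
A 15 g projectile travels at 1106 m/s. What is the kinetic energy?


E = 0.5*m*v^2 = 0.5*0.015*1106^2 = 9174 J

9174 J


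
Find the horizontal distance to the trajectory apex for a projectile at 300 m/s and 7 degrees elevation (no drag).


R = v0^2*sin(2*theta)/g = 300^2*sin(2*7°)/9.81 = 2219.47 m
apex_dist = R/2 = 2219.47/2 = 1110 m

1110 m


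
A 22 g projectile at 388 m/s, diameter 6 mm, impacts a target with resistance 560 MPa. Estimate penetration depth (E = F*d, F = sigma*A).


A = pi*(d/2)^2 = pi*(6/2)^2 = 28.2743 mm^2
E = 0.5*m*v^2 = 0.5*0.022*388^2 = 1655.98 J
depth = E/(sigma*A) = 1655.98 J / (560 MPa * 28.2743 mm^2) = 1655.98/(560 * 28.2743) m = 0.104587 m ≈ 104.6 mm

104.6 mm


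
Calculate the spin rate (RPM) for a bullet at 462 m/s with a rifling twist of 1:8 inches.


twist_m = 8*0.0254 = 0.2032 m
spin = v/twist = 462/0.2032 = 2273.622 rev/s
RPM = spin*60 = 2273.622*60 ≈ 136417 RPM

136417 RPM


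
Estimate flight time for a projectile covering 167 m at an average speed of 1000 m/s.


t = d/v = 167/1000 = 0.167 s

0.167 s


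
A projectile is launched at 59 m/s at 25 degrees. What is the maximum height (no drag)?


H = (v0*sin(theta))^2 / (2g) = (59*sin(25°))^2 / (2*9.81) = 31.69 m

31.69 m


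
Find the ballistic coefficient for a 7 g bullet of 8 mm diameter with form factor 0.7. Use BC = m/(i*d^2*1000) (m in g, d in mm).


BC = m/(i*d^2*1000) = 7/(0.7 * 8^2 * 1000) = 0.0001563

0.0001563


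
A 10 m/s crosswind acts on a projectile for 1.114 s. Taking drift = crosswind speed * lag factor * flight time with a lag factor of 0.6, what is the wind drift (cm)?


drift = v_wind * lag * t = 10 * 0.6 * 1.114 = 6.684 m ≈ 668.4 cm

668.4 cm


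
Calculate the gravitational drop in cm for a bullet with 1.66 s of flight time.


drop = 0.5*g*t^2 = 0.5*9.81*1.66^2 = 13.5162 m ≈ 1352 cm

1352 cm


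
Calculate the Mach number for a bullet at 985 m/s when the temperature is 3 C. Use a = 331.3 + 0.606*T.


a = 331.3 + 0.606*(3) = 333.118 m/s
M = v/a = 985/333.118 = 2.957

2.957


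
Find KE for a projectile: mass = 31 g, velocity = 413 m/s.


E = 0.5*m*v^2 = 0.5*0.031*413^2 = 2644 J

2644 J


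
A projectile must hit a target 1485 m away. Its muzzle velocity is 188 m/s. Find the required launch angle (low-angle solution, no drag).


sin(2*theta) = R*g/v0^2 = 1485*9.81/188^2 = 0.412173, theta = arcsin(0.412173)/2 = 12.17°

12.17 degrees


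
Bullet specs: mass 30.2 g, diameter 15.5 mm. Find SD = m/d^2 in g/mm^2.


SD = m/d^2 = 30.2/15.5^2 = 0.1257 g/mm^2

0.1257 g/mm^2


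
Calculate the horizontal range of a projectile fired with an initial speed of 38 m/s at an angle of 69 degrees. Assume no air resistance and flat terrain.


R = v0^2 * sin(2*theta) / g = 38^2 * sin(2*69°) / 9.81 = 98.49 m

98.49 m


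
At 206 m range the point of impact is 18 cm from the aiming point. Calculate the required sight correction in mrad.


1 mrad subtends 1 cm per 10 m of range, so adj = error_cm / (dist_m / 10) = 18 / (206/10) = 0.8738 mrad

0.8738 mrad


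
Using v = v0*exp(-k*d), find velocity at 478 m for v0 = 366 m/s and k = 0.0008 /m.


v = v0*exp(-k*d) = 366*exp(-0.0008*478) = 249.7 m/s

249.7 m/s


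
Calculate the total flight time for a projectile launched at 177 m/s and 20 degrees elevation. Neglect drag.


T = 2*v0*sin(theta)/g = 2*177*sin(20°)/9.81 = 12.34 s

12.34 s


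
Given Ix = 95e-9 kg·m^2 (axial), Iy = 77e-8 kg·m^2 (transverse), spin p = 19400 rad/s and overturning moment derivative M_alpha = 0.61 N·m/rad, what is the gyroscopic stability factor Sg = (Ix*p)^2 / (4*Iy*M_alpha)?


Sg = Ix^2 * p^2 / (4 * Iy * M_alpha) = (95e-9)^2 * 19400^2 / (4 * 77e-8 * 0.61) = 1.808

1.808


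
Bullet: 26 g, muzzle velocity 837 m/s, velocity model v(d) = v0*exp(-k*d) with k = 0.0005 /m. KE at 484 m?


v = v0*exp(-k*d) = 837*exp(-0.0005*484) = 657.092 m/s
E = 0.5*m*v^2 = 0.5*0.026*657.092^2 = 5613 J

5613 J


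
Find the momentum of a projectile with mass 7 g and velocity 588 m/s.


p = m*v = 0.007*588 = 4.116 kg·m/s

4.116 kg·m/s


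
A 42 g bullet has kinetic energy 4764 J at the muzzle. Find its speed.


v = sqrt(2*E/m) = sqrt(2*4764/0.042) = 476.3 m/s

476.3 m/s


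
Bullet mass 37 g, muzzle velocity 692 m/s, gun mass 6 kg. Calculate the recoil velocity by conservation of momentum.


v_recoil = m_p * v_p / m_gun = 0.037 * 692 / 6 = 4.267 m/s

4.267 m/s


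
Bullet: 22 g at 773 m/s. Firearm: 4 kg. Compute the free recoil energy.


v_r = m_p*v_p/m_gun = 0.022*773/4 = 4.2515 m/s, E_r = 0.5*m_gun*v_r^2 = 0.5*4*4.2515^2 = 36.15 J

36.15 J


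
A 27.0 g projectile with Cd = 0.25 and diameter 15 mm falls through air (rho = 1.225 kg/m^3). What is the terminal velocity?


A = pi*(d/2)^2 = pi*(15/2000)^2 = 1.76715e-04 m^2
vt = sqrt(2mg/(Cd*rho*A)) = sqrt(2*0.027*9.81/(0.25 * 1.225 * 1.76715e-04)) = 98.94 m/s

98.94 m/s


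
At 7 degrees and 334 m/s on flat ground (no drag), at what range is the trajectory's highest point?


R = v0^2*sin(2*theta)/g = 334^2*sin(2*7°)/9.81 = 2751.05 m
apex_dist = R/2 = 2751.05/2 = 1376 m

1376 m


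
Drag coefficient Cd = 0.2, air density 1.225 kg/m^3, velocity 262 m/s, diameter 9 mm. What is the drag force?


A = pi*(d/2)^2 = pi*(9/2000)^2 = 6.36173e-05 m^2
Fd = 0.5*Cd*rho*A*v^2 = 0.5*0.2*1.225*6.36173e-05*262^2 = 0.535 N

0.535 N


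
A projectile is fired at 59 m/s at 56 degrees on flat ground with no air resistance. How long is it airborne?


T = 2*v0*sin(theta)/g = 2*59*sin(56°)/9.81 = 9.972 s

9.972 s


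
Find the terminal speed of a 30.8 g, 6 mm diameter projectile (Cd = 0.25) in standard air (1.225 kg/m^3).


A = pi*(d/2)^2 = pi*(6/2000)^2 = 2.82743e-05 m^2
vt = sqrt(2mg/(Cd*rho*A)) = sqrt(2*0.0308*9.81/(0.25 * 1.225 * 2.82743e-05)) = 264.2 m/s

264.2 m/s


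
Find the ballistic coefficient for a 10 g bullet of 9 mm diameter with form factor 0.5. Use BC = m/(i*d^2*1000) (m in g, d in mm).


BC = m/(i*d^2*1000) = 10/(0.5 * 9^2 * 1000) = 0.0002469

0.0002469


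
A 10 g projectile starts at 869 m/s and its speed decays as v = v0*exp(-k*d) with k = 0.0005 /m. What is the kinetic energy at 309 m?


v = v0*exp(-k*d) = 869*exp(-0.0005*309) = 744.597 m/s
E = 0.5*m*v^2 = 0.5*0.01*744.597^2 = 2772 J

2772 J


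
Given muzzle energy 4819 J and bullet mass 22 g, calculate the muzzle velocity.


v = sqrt(2*E/m) = sqrt(2*4819/0.022) = 661.9 m/s

661.9 m/s


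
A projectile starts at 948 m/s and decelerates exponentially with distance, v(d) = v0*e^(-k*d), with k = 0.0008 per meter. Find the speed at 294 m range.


v = v0*exp(-k*d) = 948*exp(-0.0008*294) = 749.3 m/s

749.3 m/s


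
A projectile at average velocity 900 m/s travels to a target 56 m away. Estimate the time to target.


t = d/v = 56/900 = 0.06222 s

0.06222 s


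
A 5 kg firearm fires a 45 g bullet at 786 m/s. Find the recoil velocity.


v_recoil = m_p * v_p / m_gun = 0.045 * 786 / 5 = 7.074 m/s

7.074 m/s


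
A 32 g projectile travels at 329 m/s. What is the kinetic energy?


E = 0.5*m*v^2 = 0.5*0.032*329^2 = 1732 J

1732 J


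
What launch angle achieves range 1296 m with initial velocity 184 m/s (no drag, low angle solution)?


sin(2*theta) = R*g/v0^2 = 1296*9.81/184^2 = 0.375525, theta = arcsin(0.375525)/2 = 11.03°

11.03 degrees


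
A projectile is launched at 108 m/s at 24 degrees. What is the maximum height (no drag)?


H = (v0*sin(theta))^2 / (2g) = (108*sin(24°))^2 / (2*9.81) = 98.35 m

98.35 m


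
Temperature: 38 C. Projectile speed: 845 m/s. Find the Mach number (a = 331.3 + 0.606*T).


a = 331.3 + 0.606*(38) = 354.328 m/s
M = v/a = 845/354.328 = 2.385

2.385


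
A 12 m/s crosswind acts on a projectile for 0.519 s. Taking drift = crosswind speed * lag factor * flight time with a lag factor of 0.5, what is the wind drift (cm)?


drift = v_wind * lag * t = 12 * 0.5 * 0.519 = 3.114 m ≈ 311.4 cm

311.4 cm


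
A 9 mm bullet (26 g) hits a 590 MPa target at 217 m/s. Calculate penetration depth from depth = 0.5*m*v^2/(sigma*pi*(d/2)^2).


A = pi*(d/2)^2 = pi*(9/2)^2 = 63.6173 mm^2
E = 0.5*m*v^2 = 0.5*0.026*217^2 = 612.157 J
depth = E/(sigma*A) = 612.157 J / (590 MPa * 63.6173 mm^2) = 612.157/(590 * 63.6173) m = 0.0163093 m ≈ 16.31 mm

16.31 mm


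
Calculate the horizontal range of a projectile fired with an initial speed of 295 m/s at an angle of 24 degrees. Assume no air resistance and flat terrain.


R = v0^2 * sin(2*theta) / g = 295^2 * sin(2*24°) / 9.81 = 6592 m

6592 m


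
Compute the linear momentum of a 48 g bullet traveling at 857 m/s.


p = m*v = 0.048*857 = 41.14 kg·m/s

41.14 kg·m/s


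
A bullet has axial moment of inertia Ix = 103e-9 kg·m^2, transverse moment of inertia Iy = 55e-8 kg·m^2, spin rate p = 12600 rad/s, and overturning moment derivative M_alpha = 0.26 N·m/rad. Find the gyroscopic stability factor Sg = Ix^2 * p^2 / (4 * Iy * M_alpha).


Sg = Ix^2 * p^2 / (4 * Iy * M_alpha) = (103e-9)^2 * 12600^2 / (4 * 55e-8 * 0.26) = 2.945

2.945


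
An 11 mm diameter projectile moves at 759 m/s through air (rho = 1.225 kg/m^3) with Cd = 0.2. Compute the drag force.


A = pi*(d/2)^2 = pi*(11/2000)^2 = 9.50332e-05 m^2
Fd = 0.5*Cd*rho*A*v^2 = 0.5*0.2*1.225*9.50332e-05*759^2 = 6.706 N

6.706 N


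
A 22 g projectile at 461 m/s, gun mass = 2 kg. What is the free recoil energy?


v_r = m_p*v_p/m_gun = 0.022*461/2 = 5.071 m/s, E_r = 0.5*m_gun*v_r^2 = 0.5*2*5.071^2 = 25.72 J

25.72 J


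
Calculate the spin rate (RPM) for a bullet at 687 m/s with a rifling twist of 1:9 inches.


twist_m = 9*0.0254 = 0.2286 m
spin = v/twist = 687/0.2286 = 3005.249 rev/s
RPM = spin*60 = 3005.249*60 ≈ 180315 RPM

180315 RPM


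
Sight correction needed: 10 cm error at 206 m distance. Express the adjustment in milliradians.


1 mrad subtends 1 cm per 10 m of range, so adj = error_cm / (dist_m / 10) = 10 / (206/10) = 0.4854 mrad

0.4854 mrad


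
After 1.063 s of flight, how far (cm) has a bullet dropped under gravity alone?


drop = 0.5*g*t^2 = 0.5*9.81*1.063^2 = 5.5425 m ≈ 554.2 cm

554.2 cm


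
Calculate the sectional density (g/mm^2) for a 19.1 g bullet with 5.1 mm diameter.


SD = m/d^2 = 19.1/5.1^2 = 0.7343 g/mm^2

0.7343 g/mm^2


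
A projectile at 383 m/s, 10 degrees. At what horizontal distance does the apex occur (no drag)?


R = v0^2*sin(2*theta)/g = 383^2*sin(2*10°)/9.81 = 5114.23 m
apex_dist = R/2 = 5114.23/2 = 2557 m

2557 m


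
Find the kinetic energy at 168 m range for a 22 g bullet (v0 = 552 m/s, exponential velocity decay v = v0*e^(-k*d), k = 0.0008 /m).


v = v0*exp(-k*d) = 552*exp(-0.0008*168) = 482.581 m/s
E = 0.5*m*v^2 = 0.5*0.022*482.581^2 = 2562 J

2562 J


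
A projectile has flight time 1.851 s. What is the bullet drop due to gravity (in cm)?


drop = 0.5*g*t^2 = 0.5*9.81*1.851^2 = 16.8055 m ≈ 1681 cm

1681 cm


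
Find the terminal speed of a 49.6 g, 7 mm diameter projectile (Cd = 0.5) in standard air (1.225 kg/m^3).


A = pi*(d/2)^2 = pi*(7/2000)^2 = 3.84845e-05 m^2
vt = sqrt(2mg/(Cd*rho*A)) = sqrt(2*0.0496*9.81/(0.5 * 1.225 * 3.84845e-05)) = 203.2 m/s

203.2 m/s


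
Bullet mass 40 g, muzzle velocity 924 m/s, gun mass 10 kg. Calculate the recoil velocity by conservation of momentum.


v_recoil = m_p * v_p / m_gun = 0.04 * 924 / 10 = 3.696 m/s

3.696 m/s


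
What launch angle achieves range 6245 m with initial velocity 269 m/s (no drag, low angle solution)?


sin(2*theta) = R*g/v0^2 = 6245*9.81/269^2 = 0.846636, theta = arcsin(0.846636)/2 = 28.92°

28.92 degrees


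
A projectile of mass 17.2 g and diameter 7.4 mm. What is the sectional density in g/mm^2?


SD = m/d^2 = 17.2/7.4^2 = 0.3141 g/mm^2

0.3141 g/mm^2


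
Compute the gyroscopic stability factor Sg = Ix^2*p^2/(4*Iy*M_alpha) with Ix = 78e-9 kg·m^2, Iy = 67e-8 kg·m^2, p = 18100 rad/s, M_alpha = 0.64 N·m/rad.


Sg = Ix^2 * p^2 / (4 * Iy * M_alpha) = (78e-9)^2 * 18100^2 / (4 * 67e-8 * 0.64) = 1.162

1.162


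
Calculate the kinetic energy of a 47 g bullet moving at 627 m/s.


E = 0.5*m*v^2 = 0.5*0.047*627^2 = 9239 J

9239 J


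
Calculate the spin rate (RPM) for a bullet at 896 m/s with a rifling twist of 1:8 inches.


twist_m = 8*0.0254 = 0.2032 m
spin = v/twist = 896/0.2032 = 4409.449 rev/s
RPM = spin*60 = 4409.449*60 ≈ 264567 RPM

264567 RPM


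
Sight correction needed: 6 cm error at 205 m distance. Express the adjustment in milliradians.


1 mrad subtends 1 cm per 10 m of range, so adj = error_cm / (dist_m / 10) = 6 / (205/10) = 0.2927 mrad

0.2927 mrad


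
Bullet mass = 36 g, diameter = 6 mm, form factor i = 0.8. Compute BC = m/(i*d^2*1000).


BC = m/(i*d^2*1000) = 36/(0.8 * 6^2 * 1000) = 0.00125

0.00125


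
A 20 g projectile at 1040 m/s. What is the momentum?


p = m*v = 0.02*1040 = 20.8 kg·m/s

20.8 kg·m/s


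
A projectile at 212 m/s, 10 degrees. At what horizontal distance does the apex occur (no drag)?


R = v0^2*sin(2*theta)/g = 212^2*sin(2*10°)/9.81 = 1566.95 m
apex_dist = R/2 = 1566.95/2 = 783.5 m

783.5 m


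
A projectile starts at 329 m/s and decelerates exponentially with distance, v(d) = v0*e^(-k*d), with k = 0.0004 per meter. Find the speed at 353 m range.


v = v0*exp(-k*d) = 329*exp(-0.0004*353) = 285.7 m/s

285.7 m/s
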